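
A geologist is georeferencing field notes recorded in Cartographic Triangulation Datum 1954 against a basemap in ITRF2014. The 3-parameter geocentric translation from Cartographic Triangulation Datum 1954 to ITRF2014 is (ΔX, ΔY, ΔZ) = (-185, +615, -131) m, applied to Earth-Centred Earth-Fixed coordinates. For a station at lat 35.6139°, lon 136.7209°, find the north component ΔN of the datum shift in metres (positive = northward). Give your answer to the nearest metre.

ΔN = -430 m

At φ = 35.6139°, λ = 136.7209°: sin φ = 0.582320, cos φ = 0.812960, sin λ = 0.685553, cos λ = -0.728023.
ΔN = −sin φ cos λ·ΔX − sin φ sin λ·ΔY + cos φ·ΔZ = −(0.582320)(-0.728023)(-185) − (0.582320)(0.685553)(615) + (0.812960)(-131) = -430.44 m.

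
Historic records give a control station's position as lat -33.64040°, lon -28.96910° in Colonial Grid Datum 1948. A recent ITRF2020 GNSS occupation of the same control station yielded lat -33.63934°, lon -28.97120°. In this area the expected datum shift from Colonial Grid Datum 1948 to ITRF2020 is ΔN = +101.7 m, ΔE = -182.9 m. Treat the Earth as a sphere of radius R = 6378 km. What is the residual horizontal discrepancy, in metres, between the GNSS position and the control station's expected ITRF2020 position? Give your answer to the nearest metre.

20 m

Observed coordinate differences: Δφ = +0.00106°, Δλ = -0.00210°.
Converting to metres (1° lat = 111317 m, cos φ = 0.832531): observed ΔN = 118.0 m, observed ΔE = -194.6 m.
Subtracting the expected shift leaves a residual of 118.0 − (101.7) = 16.3 m north and -194.6 − (-182.9) = -11.7 m east.
Residual distance = √(16.3² + (-11.7)²) = 20.1 m.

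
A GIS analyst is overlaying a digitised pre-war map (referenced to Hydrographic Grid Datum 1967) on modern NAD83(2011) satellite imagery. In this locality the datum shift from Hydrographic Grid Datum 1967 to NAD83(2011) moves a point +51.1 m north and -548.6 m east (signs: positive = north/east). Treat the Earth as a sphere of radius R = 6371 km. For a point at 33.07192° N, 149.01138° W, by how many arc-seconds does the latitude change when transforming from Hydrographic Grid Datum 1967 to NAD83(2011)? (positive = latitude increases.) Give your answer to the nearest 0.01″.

Δφ = 1.65″

On a sphere of radius R, 1 rad of latitude = R, so Δφ = ΔN / R = 51.1 / 6371000 = 8.0207e-06 rad = 1.654″.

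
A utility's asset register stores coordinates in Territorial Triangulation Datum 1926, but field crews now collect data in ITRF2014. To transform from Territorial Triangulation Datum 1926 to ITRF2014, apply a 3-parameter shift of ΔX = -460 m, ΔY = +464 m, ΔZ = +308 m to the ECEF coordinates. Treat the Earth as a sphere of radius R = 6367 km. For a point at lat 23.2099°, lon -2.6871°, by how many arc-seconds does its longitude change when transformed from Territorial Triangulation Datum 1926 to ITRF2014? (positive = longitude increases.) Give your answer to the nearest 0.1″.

Δλ = 15.6″

sin φ = 0.394101, cos φ = 0.919067, sin λ = -0.046882, cos λ = 0.998900.
East component: ΔE = −sin λ·ΔX + cos λ·ΔY = −(-0.046882)(-460) + (0.998900)(464) = 441.92 m.
1° of latitude spans πR/180 = 111125 m; at latitude φ, 1° of longitude spans that × cos φ = 102131.5 m, so Δλ = 441.92 / 102131.5 × 3600 = 15.577″.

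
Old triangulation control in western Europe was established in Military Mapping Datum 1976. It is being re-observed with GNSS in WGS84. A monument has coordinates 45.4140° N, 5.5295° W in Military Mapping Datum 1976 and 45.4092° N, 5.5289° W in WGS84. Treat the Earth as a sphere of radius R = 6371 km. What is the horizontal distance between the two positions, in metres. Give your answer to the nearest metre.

Δφ = 45.4092° − 45.4140° = -0.0048°; Δλ = -5.5289° − -5.5295° = +0.0006°.
1° along a meridian = πR/180 = 111195 m.
ΔN = Δφ × 111195 = -533.7 m; ΔE = Δλ × 111195 × cos(45.4140°) = +0.0006 × 111195 × 0.701979 = 46.8 m.
Distance = √(ΔE² + ΔN²) = √(46.8² + (-533.7)²) = 535.8 m.

536 m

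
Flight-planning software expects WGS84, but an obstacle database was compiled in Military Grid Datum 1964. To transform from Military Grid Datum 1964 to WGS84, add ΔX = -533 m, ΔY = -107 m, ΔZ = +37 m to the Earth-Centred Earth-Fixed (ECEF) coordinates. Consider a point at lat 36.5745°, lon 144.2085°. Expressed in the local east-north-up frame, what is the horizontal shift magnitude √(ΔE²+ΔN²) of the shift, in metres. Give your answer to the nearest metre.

442 m

The local east axis at (φ, λ) is (−sin λ, cos λ, 0), so ΔE = −sin(144.2085°)·(-533) + cos(144.2085°)·(-107) = 398.51 m.
The local north axis is (−sin φ cos λ, −sin φ sin λ, cos φ), giving ΔN = -257.619 + 37.288 + 29.714 = -190.62 m.
Horizontal magnitude = √(ΔE² + ΔN²) = √(398.51² + (-190.62)²) = 441.75 m.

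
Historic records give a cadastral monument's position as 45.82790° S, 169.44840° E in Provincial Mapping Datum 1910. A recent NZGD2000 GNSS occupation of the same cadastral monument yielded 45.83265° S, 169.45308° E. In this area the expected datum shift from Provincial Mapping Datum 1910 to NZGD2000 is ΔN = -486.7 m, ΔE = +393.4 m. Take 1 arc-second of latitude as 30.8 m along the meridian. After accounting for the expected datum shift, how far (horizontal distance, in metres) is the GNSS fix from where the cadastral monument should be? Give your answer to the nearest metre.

51 m

Observed coordinate differences: Δφ = -0.00475°, Δλ = +0.00468°.
Converting to metres (1° lat = 110880 m, cos φ = 0.696816): observed ΔN = -526.7 m, observed ΔE = 361.6 m.
Subtracting the expected shift leaves a residual of -526.7 − (-486.7) = -40.0 m north and 361.6 − (393.4) = -31.8 m east.
Residual distance = √((-40.0)² + (-31.8)²) = 51.1 m.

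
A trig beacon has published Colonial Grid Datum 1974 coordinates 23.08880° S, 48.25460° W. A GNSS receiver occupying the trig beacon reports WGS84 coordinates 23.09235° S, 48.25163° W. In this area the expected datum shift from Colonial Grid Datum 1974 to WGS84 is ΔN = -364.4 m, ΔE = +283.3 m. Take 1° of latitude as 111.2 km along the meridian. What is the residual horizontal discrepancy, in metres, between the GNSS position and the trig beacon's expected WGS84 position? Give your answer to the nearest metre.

Observed coordinate differences: Δφ = -0.00355°, Δλ = +0.00297°.
Converting to metres (1° lat = 111200 m, cos φ = 0.919898): observed ΔN = -394.8 m, observed ΔE = 303.8 m.
Subtracting the expected shift leaves a residual of -394.8 − (-364.4) = -30.4 m north and 303.8 − (283.3) = 20.5 m east.
Residual distance = √((-30.4)² + 20.5²) = 36.6 m.

37 m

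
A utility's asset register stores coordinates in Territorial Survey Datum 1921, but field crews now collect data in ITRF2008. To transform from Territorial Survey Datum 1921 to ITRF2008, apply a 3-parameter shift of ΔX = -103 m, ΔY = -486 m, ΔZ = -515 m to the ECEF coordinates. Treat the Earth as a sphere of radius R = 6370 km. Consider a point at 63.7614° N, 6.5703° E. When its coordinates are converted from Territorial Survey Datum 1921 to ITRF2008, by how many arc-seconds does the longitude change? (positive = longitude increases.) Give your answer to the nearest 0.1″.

sin φ = 0.896961, cos φ = 0.442110, sin λ = 0.114422, cos λ = 0.993432.
East component: ΔE = −sin λ·ΔX + cos λ·ΔY = −(0.114422)(-103) + (0.993432)(-486) = -471.02 m.
1° of latitude spans πR/180 = 111177 m; at latitude φ, 1° of longitude spans that × cos φ = 49152.7 m, so Δλ = -471.02 / 49152.7 × 3600 = -34.498″.

Δλ = -34.5″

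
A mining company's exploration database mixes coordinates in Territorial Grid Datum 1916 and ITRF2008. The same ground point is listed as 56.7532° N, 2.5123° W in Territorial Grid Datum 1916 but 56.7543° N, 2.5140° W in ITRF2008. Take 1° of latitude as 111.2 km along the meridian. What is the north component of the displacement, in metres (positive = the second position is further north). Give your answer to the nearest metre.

ΔN = 122 m

Δφ = 56.7543° − 56.7532° = +0.0011°; Δλ = -2.5140° − -2.5123° = -0.0017°.
ΔN = Δφ × 111200 = 122.3 m; ΔE = Δλ × 111200 × cos(56.7532°) = -0.0017 × 111200 × 0.548247 = -103.6 m.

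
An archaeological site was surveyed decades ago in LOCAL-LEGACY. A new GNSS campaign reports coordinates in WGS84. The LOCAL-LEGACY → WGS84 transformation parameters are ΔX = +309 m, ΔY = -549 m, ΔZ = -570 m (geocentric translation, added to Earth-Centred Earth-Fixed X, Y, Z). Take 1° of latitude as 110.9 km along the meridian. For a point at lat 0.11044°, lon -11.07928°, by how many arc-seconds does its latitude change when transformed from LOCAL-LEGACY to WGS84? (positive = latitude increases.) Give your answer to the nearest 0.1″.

sin φ = 0.001928, cos φ = 0.999998, sin λ = -0.192167, cos λ = 0.981362.
North component: ΔN = −sin φ cos λ·ΔX − sin φ sin λ·ΔY + cos φ·ΔZ = −(0.001928)(0.981362)(309) − (0.001928)(-0.192167)(-549) + (0.999998)(-570) = -570.79 m.
1° of latitude spans 110900 m, so Δφ = -570.79 / 110900 × 3600 = -18.529″.

Δφ = -18.5″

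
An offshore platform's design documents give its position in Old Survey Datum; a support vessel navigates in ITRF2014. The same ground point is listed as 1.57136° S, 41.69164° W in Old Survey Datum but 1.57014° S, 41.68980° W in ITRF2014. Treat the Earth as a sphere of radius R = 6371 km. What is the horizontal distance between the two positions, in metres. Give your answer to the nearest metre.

Δφ = -1.57014° − -1.57136° = +0.00122°; Δλ = -41.68980° − -41.69164° = +0.00184°.
1° along a meridian = πR/180 = 111195 m.
ΔN = Δφ × 111195 = 135.7 m; ΔE = Δλ × 111195 × cos(-1.57136°) = +0.00184 × 111195 × 0.999624 = 204.5 m.
Distance = √(ΔE² + ΔN²) = √(204.5² + 135.7²) = 245.4 m.

245 m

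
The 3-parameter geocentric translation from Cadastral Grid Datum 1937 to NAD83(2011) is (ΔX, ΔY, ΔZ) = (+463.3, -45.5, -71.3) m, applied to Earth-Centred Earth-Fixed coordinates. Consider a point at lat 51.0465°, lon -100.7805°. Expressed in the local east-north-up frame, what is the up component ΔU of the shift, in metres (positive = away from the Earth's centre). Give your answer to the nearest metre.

ΔU = -82 m

At φ = 51.0465°, λ = -100.7805°: sin φ = 0.777656, cos φ = 0.628689, sin λ = -0.982351, cos λ = -0.187047.
ΔU = cos φ cos λ·ΔX + cos φ sin λ·ΔY + sin φ·ΔZ = (0.628689)(-0.187047)(463.3) + (0.628689)(-0.982351)(-45.5) + (0.777656)(-71.3) = -81.83 m.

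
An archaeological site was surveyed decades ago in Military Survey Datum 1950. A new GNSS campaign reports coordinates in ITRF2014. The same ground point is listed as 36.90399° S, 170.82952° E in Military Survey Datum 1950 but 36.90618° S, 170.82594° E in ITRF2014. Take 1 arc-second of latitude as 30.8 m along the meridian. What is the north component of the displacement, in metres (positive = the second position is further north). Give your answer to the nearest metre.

ΔN = -243 m

Δφ = -36.90618° − -36.90399° = -0.00219°; Δλ = 170.82594° − 170.82952° = -0.00358°.
1° of latitude = 3600 × 30.80 = 110880 m.
ΔN = Δφ × 110880 = -242.8 m; ΔE = Δλ × 110880 × cos(-36.90399°) = -0.00358 × 110880 × 0.799643 = -317.4 m.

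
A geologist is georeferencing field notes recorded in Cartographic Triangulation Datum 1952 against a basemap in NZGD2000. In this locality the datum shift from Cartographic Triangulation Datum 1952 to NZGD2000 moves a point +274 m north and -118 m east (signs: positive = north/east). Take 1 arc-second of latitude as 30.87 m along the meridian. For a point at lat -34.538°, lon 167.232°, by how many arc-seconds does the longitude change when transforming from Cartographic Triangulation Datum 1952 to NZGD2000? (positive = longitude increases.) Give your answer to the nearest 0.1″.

Δλ = -4.6″

At latitude -34.538°, cos φ = 0.823750.
1″ of longitude at this latitude = 30.87 × cos φ = 25.4292 m, so Δλ = -118.0 / 25.4292 = -4.640″.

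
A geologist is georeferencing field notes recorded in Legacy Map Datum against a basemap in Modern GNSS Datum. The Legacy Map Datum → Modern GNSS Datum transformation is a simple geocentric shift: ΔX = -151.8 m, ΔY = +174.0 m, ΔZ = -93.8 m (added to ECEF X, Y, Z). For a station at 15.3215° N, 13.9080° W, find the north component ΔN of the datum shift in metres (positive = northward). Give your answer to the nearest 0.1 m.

ΔN = -40.5 m

The local north axis is (−sin φ cos λ, −sin φ sin λ, cos φ), giving ΔN = 38.935 + 11.051 − 90.466 = -40.48 m.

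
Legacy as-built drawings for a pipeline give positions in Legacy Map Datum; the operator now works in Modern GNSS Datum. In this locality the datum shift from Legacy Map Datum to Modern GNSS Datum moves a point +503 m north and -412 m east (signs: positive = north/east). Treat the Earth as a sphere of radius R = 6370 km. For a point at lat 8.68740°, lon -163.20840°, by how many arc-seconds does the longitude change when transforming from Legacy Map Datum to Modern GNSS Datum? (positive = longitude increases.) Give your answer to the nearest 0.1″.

Δλ = -13.5″

At latitude 8.68740°, cos φ = 0.988527.
One radian of longitude at latitude φ spans R cos φ, so Δλ = ΔE / (R cos φ) = -412.0 / (6370000 × 0.988527) = -6.5429e-05 rad = -13.496″.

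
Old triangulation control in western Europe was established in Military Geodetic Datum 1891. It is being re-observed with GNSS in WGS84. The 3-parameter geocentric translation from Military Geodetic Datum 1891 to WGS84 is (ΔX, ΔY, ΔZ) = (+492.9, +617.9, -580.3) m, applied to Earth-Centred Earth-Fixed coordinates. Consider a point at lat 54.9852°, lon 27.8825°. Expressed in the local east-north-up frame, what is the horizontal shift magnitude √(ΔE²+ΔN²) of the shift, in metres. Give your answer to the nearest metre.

At φ = 54.9852°, λ = 27.8825°: sin φ = 0.819004, cos φ = 0.573788, sin λ = 0.467660, cos λ = 0.883909.
ΔE = −sin λ·ΔX + cos λ·ΔY = −(0.467660)·(492.9) + (0.883909)·(617.9) = 315.66 m.
ΔN = −sin φ cos λ·ΔX − sin φ sin λ·ΔY + cos φ·ΔZ = −(0.819004)(0.883909)(492.9) − (0.819004)(0.467660)(617.9) + (0.573788)(-580.3) = -926.46 m.
Horizontal magnitude = √(ΔE² + ΔN²) = √(315.66² + (-926.46)²) = 978.76 m.

979 m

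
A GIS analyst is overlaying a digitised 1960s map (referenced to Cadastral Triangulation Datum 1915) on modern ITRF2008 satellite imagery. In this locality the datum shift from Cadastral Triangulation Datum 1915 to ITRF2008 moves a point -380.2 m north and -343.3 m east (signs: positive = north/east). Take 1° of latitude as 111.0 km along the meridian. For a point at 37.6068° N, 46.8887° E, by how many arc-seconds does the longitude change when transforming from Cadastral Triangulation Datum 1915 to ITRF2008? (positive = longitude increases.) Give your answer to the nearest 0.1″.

Δλ = -14.1″

At latitude 37.6068°, cos φ = 0.792217.
1° of longitude at this latitude = 111.0 × cos φ = 87.94 km, so Δλ = -343.3 / 87936.1 = -0.0039040° = -14.054″.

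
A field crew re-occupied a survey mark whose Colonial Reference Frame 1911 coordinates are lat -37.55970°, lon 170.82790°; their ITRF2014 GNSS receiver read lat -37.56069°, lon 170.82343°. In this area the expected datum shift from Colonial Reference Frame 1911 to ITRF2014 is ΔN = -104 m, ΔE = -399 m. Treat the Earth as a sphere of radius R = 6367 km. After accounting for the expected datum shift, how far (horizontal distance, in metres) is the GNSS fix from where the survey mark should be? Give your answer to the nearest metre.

Observed coordinate differences: Δφ = -0.00099°, Δλ = -0.00447°.
Converting to metres (1° lat = 111125 m, cos φ = 0.792719): observed ΔN = -110.0 m, observed ΔE = -393.8 m.
Subtracting the expected shift leaves a residual of -110.0 − (-104) = -6.0 m north and -393.8 − (-399) = 5.2 m east.
Residual distance = √((-6.0)² + 5.2²) = 8.0 m.

8 m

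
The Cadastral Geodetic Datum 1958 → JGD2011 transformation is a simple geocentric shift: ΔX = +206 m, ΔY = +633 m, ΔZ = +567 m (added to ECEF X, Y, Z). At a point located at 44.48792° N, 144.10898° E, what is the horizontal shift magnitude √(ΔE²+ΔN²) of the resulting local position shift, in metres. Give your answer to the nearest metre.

685 m

At φ = 44.48792°, λ = 144.10898°: sin φ = 0.700759, cos φ = 0.713398, sin λ = 0.586245, cos λ = -0.810134.
ΔE = −sin λ·ΔX + cos λ·ΔY = −(0.586245)·(206) + (-0.810134)·(633) = -633.58 m.
ΔN = −sin φ cos λ·ΔX − sin φ sin λ·ΔY + cos φ·ΔZ = −(0.700759)(-0.810134)(206) − (0.700759)(0.586245)(633) + (0.713398)(567) = 261.40 m.
Horizontal magnitude = √(ΔE² + ΔN²) = √((-633.58)² + 261.40²) = 685.39 m.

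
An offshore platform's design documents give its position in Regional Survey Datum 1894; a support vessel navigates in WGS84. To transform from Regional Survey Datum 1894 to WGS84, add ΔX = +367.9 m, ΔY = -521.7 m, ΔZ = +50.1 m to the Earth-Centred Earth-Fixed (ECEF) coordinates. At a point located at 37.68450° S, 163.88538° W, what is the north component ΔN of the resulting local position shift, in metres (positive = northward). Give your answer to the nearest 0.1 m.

ΔN = -87.9 m

The local north axis is (−sin φ cos λ, −sin φ sin λ, cos φ), giving ΔN = -216.065 + 88.520 + 39.649 = -87.90 m.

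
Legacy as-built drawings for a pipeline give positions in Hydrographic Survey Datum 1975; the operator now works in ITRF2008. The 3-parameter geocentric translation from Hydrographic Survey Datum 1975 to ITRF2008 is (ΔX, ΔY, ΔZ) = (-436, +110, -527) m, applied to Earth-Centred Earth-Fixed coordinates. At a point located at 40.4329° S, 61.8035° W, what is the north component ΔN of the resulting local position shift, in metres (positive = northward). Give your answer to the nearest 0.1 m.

At φ = -40.4329°, λ = -61.8035°: sin φ = -0.648557, cos φ = 0.761166, sin λ = -0.881332, cos λ = 0.472497.
ΔN = −sin φ cos λ·ΔX − sin φ sin λ·ΔY + cos φ·ΔZ = −(-0.648557)(0.472497)(-436) − (-0.648557)(-0.881332)(110) + (0.761166)(-527) = -597.62 m.

ΔN = -597.6 m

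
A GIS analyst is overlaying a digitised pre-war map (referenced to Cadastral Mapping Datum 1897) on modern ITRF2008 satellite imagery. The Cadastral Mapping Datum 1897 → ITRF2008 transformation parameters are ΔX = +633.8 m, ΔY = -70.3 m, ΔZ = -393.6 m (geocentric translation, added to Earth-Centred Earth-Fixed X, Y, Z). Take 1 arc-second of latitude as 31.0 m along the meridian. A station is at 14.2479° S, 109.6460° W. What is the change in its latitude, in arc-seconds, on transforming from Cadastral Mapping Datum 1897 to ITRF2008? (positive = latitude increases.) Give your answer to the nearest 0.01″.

sin φ = -0.246118, cos φ = 0.969240, sin λ = -0.941788, cos λ = -0.336208.
North component: ΔN = −sin φ cos λ·ΔX − sin φ sin λ·ΔY + cos φ·ΔZ = −(-0.246118)(-0.336208)(633.8) − (-0.246118)(-0.941788)(-70.3) + (0.969240)(-393.6) = -417.64 m.
1° of latitude spans 3600 × 31.00 = 111600 m, so Δφ = -417.64 / 111600 × 3600 = -13.472″.

Δφ = -13.47″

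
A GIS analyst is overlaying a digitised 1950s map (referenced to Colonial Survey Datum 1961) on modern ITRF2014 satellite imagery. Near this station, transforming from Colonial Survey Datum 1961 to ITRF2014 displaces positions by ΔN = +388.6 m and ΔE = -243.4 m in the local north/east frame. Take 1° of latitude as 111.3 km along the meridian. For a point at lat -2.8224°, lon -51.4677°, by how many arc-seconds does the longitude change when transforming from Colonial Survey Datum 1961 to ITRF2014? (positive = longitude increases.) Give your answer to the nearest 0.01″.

Δλ = -7.88″

At latitude -2.8224°, cos φ = 0.998787.
1° of longitude at this latitude = 111.3 × cos φ = 111.16 km, so Δλ = -243.4 / 111165.0 = -0.0021895° = -7.882″.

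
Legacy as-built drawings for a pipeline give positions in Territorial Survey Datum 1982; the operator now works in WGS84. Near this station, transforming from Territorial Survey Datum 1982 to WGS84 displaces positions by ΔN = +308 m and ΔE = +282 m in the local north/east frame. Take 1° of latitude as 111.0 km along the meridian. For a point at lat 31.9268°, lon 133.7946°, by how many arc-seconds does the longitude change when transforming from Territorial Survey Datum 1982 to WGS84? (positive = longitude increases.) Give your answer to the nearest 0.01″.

Δλ = 10.78″

At latitude 31.9268°, cos φ = 0.848724.
1° of longitude at this latitude = 111.0 × cos φ = 94.21 km, so Δλ = 282.0 / 94208.4 = 0.0029934° = 10.776″.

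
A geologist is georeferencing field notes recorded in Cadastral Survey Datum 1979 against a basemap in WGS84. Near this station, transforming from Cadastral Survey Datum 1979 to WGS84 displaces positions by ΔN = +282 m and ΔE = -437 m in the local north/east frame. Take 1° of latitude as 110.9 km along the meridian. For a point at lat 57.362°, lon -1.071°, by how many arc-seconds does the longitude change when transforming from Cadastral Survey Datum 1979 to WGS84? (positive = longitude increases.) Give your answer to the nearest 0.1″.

Δλ = -26.3″

At latitude 57.362°, cos φ = 0.539329.
1° of longitude at this latitude = 110.9 × cos φ = 59.81 km, so Δλ = -437.0 / 59811.6 = -0.0073063° = -26.303″.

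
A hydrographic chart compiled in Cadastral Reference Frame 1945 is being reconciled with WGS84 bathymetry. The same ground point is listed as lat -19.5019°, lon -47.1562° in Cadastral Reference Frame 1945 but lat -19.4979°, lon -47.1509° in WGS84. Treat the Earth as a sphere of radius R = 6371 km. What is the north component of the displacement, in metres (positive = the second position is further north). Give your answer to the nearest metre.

ΔN = 445 m

Δφ = -19.4979° − -19.5019° = +0.0040°; Δλ = -47.1509° − -47.1562° = +0.0053°.
1° along a meridian = πR/180 = 111195 m.
ΔN = Δφ × 111195 = 444.8 m; ΔE = Δλ × 111195 × cos(-19.5019°) = +0.0053 × 111195 × 0.942630 = 555.5 m.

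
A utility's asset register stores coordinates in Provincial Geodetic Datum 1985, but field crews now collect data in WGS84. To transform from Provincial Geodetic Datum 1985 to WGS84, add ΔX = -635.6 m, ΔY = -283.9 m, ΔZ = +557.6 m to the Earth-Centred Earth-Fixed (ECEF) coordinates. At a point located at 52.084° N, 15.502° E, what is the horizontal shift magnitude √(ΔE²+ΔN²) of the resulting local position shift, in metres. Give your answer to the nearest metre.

The local east axis at (φ, λ) is (−sin λ, cos λ, 0), so ΔE = −sin(15.502°)·(-635.6) + cos(15.502°)·(-283.9) = -103.69 m.
The local north axis is (−sin φ cos λ, −sin φ sin λ, cos φ), giving ΔN = 483.191 + 59.862 + 342.648 = 885.70 m.
Horizontal magnitude = √(ΔE² + ΔN²) = √((-103.69)² + 885.70²) = 891.75 m.

892 m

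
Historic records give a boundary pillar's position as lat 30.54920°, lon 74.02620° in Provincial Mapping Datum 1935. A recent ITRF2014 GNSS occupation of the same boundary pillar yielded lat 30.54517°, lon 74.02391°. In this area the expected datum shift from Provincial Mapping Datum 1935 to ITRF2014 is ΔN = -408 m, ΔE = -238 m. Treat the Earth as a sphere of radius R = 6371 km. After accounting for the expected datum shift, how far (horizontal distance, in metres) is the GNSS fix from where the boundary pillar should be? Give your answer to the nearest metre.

Observed coordinate differences: Δφ = -0.00403°, Δλ = -0.00229°.
Converting to metres (1° lat = 111195 m, cos φ = 0.861193): observed ΔN = -448.1 m, observed ΔE = -219.3 m.
Subtracting the expected shift leaves a residual of -448.1 − (-408) = -40.1 m north and -219.3 − (-238) = 18.7 m east.
Residual distance = √((-40.1)² + 18.7²) = 44.3 m.

44 m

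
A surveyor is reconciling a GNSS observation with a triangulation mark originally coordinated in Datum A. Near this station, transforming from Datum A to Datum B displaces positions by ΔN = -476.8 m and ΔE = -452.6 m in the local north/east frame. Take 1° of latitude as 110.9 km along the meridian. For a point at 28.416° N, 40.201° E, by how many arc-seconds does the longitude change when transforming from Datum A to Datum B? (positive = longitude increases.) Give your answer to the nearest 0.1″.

Δλ = -16.7″

At latitude 28.416°, cos φ = 0.879516.
1° of longitude at this latitude = 110.9 × cos φ = 97.54 km, so Δλ = -452.6 / 97538.3 = -0.0046402° = -16.705″.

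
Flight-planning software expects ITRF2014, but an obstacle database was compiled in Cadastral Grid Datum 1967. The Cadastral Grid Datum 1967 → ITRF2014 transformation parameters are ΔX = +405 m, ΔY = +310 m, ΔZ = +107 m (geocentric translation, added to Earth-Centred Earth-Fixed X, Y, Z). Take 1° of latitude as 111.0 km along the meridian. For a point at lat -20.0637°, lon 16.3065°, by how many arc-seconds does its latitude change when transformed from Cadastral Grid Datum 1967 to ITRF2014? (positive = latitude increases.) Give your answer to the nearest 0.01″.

sin φ = -0.343065, cos φ = 0.939312, sin λ = 0.280776, cos λ = 0.959773.
North component: ΔN = −sin φ cos λ·ΔX − sin φ sin λ·ΔY + cos φ·ΔZ = −(-0.343065)(0.959773)(405) − (-0.343065)(0.280776)(310) + (0.939312)(107) = 263.72 m.
1° of latitude spans 111000 m, so Δφ = 263.72 / 111000 × 3600 = 8.553″.

Δφ = 8.55″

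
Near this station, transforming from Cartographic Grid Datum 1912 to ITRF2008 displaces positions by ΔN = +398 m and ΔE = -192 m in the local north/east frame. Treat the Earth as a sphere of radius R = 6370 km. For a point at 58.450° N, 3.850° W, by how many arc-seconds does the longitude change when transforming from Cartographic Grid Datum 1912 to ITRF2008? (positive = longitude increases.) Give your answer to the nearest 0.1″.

Δλ = -11.9″

At latitude 58.450°, cos φ = 0.523242.
One radian of longitude at latitude φ spans R cos φ, so Δλ = ΔE / (R cos φ) = -192.0 / (6370000 × 0.523242) = -5.7605e-05 rad = -11.882″.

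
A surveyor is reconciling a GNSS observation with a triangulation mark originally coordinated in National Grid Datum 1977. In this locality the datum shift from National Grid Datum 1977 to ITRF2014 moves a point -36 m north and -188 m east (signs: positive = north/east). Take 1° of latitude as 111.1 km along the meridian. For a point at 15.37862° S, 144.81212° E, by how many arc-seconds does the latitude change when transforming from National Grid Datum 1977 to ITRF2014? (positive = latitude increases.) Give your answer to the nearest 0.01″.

Δφ = -1.17″

1° of latitude = 111.1 km, so Δφ = -36.0 / 111100 = -0.0003240° = -1.167″.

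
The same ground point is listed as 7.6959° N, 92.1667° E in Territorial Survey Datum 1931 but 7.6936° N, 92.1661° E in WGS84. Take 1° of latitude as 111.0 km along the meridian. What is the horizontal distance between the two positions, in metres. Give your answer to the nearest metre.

Δφ = 7.6936° − 7.6959° = -0.0023°; Δλ = 92.1661° − 92.1667° = -0.0006°.
ΔN = Δφ × 111000 = -255.3 m; ΔE = Δλ × 111000 × cos(7.6959°) = -0.0006 × 111000 × 0.990993 = -66.0 m.
Distance = √(ΔE² + ΔN²) = √((-66.0)² + (-255.3)²) = 263.7 m.

264 m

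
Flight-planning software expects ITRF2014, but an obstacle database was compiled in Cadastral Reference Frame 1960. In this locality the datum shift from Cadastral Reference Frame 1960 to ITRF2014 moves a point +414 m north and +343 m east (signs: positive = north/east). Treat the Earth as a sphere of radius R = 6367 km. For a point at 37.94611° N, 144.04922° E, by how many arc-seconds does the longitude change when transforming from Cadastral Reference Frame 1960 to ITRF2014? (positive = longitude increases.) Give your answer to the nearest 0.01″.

Δλ = 14.09″

At latitude 37.94611°, cos φ = 0.788589.
One radian of longitude at latitude φ spans R cos φ, so Δλ = ΔE / (R cos φ) = 343.0 / (6367000 × 0.788589) = 6.8314e-05 rad = 14.091″.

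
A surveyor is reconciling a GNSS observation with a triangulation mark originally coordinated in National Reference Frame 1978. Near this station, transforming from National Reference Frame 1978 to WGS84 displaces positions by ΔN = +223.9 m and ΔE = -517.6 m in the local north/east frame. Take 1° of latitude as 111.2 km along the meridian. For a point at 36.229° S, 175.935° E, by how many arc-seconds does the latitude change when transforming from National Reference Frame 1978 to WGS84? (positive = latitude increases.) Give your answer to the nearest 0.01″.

1° of latitude = 111.2 km, so Δφ = 223.9 / 111200 = 0.0020135° = 7.249″.

Δφ = 7.25″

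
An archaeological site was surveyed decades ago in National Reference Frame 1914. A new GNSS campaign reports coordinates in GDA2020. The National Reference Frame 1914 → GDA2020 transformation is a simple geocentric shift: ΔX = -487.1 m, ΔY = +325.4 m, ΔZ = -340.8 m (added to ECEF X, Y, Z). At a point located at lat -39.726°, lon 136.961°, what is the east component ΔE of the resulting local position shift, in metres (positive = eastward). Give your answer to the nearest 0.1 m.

At φ = -39.726°, λ = 136.961°: sin φ = -0.639117, cos φ = 0.769110, sin λ = 0.682496, cos λ = -0.730889.
ΔE = −sin λ·ΔX + cos λ·ΔY = −(0.682496)·(-487.1) + (-0.730889)·(325.4) = 94.61 m.

ΔE = 94.6 m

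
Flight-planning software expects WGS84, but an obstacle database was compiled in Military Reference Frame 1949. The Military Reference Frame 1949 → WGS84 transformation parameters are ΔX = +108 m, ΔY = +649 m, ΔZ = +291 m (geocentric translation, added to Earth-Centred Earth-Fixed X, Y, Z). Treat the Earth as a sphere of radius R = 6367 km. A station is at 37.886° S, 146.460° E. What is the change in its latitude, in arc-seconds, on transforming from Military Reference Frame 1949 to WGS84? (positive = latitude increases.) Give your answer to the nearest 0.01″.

Δφ = 12.78″

sin φ = -0.614092, cos φ = 0.789234, sin λ = 0.552519, cos λ = -0.833500.
North component: ΔN = −sin φ cos λ·ΔX − sin φ sin λ·ΔY + cos φ·ΔZ = −(-0.614092)(-0.833500)(108) − (-0.614092)(0.552519)(649) + (0.789234)(291) = 394.59 m.
1° of latitude spans πR/180 = 111125 m, so Δφ = 394.59 / 111125 × 3600 = 12.783″.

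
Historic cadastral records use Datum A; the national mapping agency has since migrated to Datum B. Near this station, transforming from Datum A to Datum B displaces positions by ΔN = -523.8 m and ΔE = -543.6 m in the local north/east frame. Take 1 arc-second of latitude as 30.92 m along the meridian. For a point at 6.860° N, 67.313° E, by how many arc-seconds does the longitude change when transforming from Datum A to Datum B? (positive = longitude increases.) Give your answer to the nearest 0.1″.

At latitude 6.860°, cos φ = 0.992841.
1″ of longitude at this latitude = 30.92 × cos φ = 30.6986 m, so Δλ = -543.6 / 30.6986 = -17.708″.

Δλ = -17.7″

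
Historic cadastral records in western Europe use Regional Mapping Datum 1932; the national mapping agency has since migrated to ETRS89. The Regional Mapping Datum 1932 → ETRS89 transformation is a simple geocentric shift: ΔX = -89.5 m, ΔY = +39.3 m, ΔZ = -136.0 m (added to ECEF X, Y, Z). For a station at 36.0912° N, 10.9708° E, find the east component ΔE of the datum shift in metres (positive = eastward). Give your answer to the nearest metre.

The local east axis at (φ, λ) is (−sin λ, cos λ, 0), so ΔE = −sin(10.9708°)·(-89.5) + cos(10.9708°)·39.3 = 55.61 m.

ΔE = 56 m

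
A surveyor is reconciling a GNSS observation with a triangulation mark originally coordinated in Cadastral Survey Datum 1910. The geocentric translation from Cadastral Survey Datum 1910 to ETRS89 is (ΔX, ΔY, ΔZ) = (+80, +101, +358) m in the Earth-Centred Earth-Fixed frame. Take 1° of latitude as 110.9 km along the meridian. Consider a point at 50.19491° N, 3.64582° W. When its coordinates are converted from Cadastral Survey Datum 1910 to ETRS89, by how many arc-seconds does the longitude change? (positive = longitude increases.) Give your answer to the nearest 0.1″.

sin φ = 0.768227, cos φ = 0.640178, sin λ = -0.063589, cos λ = 0.997976.
East component: ΔE = −sin λ·ΔX + cos λ·ΔY = −(-0.063589)(80) + (0.997976)(101) = 105.88 m.
1° of latitude spans 110900 m; at latitude φ, 1° of longitude spans that × cos φ = 70995.7 m, so Δλ = 105.88 / 70995.7 × 3600 = 5.369″.

Δλ = 5.4″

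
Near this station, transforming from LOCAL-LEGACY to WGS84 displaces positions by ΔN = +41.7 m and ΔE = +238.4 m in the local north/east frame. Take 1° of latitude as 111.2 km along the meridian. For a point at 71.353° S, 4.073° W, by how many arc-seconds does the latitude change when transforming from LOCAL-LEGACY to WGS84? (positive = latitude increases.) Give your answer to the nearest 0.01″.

1° of latitude = 111.2 km, so Δφ = 41.7 / 111200 = 0.0003750° = 1.350″.

Δφ = 1.35″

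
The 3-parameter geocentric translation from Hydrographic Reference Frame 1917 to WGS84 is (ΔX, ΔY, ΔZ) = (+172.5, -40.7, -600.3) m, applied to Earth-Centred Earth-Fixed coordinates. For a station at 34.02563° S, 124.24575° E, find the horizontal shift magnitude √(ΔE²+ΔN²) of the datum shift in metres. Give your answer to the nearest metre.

At φ = -34.02563°, λ = 124.24575°: sin φ = -0.559564, cos φ = 0.828787, sin λ = 0.826631, cos λ = -0.562744.
ΔE = −sin λ·ΔX + cos λ·ΔY = −(0.826631)·(172.5) + (-0.562744)·(-40.7) = -119.69 m.
ΔN = −sin φ cos λ·ΔX − sin φ sin λ·ΔY + cos φ·ΔZ = −(-0.559564)(-0.562744)(172.5) − (-0.559564)(0.826631)(-40.7) + (0.828787)(-600.3) = -570.67 m.
Horizontal magnitude = √(ΔE² + ΔN²) = √((-119.69)² + (-570.67)²) = 583.08 m.

583 m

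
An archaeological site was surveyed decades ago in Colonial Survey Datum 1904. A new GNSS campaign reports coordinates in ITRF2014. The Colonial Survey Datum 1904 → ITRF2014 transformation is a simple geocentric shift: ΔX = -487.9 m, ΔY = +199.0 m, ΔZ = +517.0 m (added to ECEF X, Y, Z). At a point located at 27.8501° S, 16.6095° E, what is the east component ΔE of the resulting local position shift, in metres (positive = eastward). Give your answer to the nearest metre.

The local east axis at (φ, λ) is (−sin λ, cos λ, 0), so ΔE = −sin(16.6095°)·(-487.9) + cos(16.6095°)·199.0 = 330.16 m.

ΔE = 330 m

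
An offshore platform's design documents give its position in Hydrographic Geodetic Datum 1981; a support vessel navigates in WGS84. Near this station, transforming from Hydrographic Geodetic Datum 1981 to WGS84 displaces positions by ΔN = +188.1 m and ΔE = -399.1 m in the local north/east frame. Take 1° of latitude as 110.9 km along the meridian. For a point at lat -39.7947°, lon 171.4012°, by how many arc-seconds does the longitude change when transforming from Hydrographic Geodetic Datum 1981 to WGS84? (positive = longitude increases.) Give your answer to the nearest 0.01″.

Δλ = -16.86″

At latitude -39.7947°, cos φ = 0.768343.
1° of longitude at this latitude = 110.9 × cos φ = 85.21 km, so Δλ = -399.1 / 85209.2 = -0.0046838° = -16.862″.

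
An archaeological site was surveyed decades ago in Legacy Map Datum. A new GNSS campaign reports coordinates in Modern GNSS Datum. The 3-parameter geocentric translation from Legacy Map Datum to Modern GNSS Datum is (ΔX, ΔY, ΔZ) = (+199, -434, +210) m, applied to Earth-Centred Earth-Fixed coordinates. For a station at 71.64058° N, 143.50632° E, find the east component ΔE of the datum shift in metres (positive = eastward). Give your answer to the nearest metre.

ΔE = 231 m

The local east axis at (φ, λ) is (−sin λ, cos λ, 0), so ΔE = −sin(143.50632°)·199 + cos(143.50632°)·(-434) = 230.55 m.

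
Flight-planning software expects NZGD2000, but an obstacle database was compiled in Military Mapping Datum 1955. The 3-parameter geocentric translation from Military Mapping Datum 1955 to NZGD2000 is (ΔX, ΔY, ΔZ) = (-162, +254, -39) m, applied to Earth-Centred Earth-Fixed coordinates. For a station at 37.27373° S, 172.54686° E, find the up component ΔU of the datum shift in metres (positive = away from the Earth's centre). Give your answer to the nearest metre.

ΔU = 178 m

The local up (radial) axis is (cos φ cos λ, cos φ sin λ, sin φ), giving ΔU = 127.823 + 26.218 + 23.619 = 177.66 m.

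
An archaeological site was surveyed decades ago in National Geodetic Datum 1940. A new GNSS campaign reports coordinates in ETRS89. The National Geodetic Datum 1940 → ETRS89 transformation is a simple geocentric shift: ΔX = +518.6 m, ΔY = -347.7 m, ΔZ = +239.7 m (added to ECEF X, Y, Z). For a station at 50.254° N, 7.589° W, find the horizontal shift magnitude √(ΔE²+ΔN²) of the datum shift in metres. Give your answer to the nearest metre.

At φ = 50.254°, λ = -7.589°: sin φ = 0.768886, cos φ = 0.639385, sin λ = -0.132066, cos λ = 0.991241.
ΔE = −sin λ·ΔX + cos λ·ΔY = −(-0.132066)·(518.6) + (0.991241)·(-347.7) = -276.16 m.
ΔN = −sin φ cos λ·ΔX − sin φ sin λ·ΔY + cos φ·ΔZ = −(0.768886)(0.991241)(518.6) − (0.768886)(-0.132066)(-347.7) + (0.639385)(239.7) = -277.30 m.
Horizontal magnitude = √(ΔE² + ΔN²) = √((-276.16)² + (-277.30)²) = 391.36 m.

391 m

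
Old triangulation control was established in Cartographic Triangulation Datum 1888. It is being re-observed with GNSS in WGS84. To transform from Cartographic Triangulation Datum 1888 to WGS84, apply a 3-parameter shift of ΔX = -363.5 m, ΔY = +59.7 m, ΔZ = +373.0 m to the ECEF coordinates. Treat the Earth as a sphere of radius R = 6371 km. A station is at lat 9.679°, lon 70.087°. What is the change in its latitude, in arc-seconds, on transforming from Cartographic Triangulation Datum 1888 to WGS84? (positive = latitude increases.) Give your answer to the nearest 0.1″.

Δφ = 12.3″

sin φ = 0.168128, cos φ = 0.985765, sin λ = 0.940211, cos λ = 0.340593.
North component: ΔN = −sin φ cos λ·ΔX − sin φ sin λ·ΔY + cos φ·ΔZ = −(0.168128)(0.340593)(-363.5) − (0.168128)(0.940211)(59.7) + (0.985765)(373.0) = 379.07 m.
1° of latitude spans πR/180 = 111195 m, so Δφ = 379.07 / 111195 × 3600 = 12.273″.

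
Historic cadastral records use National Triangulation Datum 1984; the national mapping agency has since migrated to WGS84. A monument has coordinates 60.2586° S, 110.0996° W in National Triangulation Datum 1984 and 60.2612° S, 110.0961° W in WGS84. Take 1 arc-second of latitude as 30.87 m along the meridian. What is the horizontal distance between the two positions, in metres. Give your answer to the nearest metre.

Δφ = -60.2612° − -60.2586° = -0.0026°; Δλ = -110.0961° − -110.0996° = +0.0035°.
1° of latitude = 3600 × 30.87 = 111132 m.
ΔN = Δφ × 111132 = -288.9 m; ΔE = Δλ × 111132 × cos(-60.2586°) = +0.0035 × 111132 × 0.496086 = 193.0 m.
Distance = √(ΔE² + ΔN²) = √(193.0² + (-288.9)²) = 347.4 m.

347 m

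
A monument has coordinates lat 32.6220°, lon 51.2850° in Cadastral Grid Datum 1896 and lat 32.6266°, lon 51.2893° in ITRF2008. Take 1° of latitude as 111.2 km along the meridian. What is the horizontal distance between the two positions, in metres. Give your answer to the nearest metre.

Δφ = 32.6266° − 32.6220° = +0.0046°; Δλ = 51.2893° − 51.2850° = +0.0043°.
ΔN = Δφ × 111200 = 511.5 m; ΔE = Δλ × 111200 × cos(32.6220°) = +0.0043 × 111200 × 0.842245 = 402.7 m.
Distance = √(ΔE² + ΔN²) = √(402.7² + 511.5²) = 651.0 m.

651 m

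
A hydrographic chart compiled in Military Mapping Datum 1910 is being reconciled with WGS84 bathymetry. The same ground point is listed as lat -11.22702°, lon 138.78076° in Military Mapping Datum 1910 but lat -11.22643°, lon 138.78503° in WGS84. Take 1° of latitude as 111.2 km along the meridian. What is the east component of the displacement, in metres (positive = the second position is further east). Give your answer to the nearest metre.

Δφ = -11.22643° − -11.22702° = +0.00059°; Δλ = 138.78503° − 138.78076° = +0.00427°.
ΔN = Δφ × 111200 = 65.6 m; ΔE = Δλ × 111200 × cos(-11.22702°) = +0.00427 × 111200 × 0.980863 = 465.7 m.

ΔE = 466 m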